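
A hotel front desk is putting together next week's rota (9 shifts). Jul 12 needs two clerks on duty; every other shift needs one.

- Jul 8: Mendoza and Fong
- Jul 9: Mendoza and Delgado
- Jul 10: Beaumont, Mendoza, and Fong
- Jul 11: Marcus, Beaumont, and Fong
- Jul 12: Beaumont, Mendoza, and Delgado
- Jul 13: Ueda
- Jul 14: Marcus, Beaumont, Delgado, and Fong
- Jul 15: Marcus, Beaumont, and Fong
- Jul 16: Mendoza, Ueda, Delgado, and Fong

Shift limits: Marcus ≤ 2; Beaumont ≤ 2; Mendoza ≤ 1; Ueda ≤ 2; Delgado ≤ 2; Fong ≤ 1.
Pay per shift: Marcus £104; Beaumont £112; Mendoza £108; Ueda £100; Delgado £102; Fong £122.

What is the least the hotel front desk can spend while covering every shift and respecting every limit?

Jul 13 can only be covered by Ueda, so that assignment is forced.
Picking the cheapest available clerk for each shift independently would cost £1038, but that ignores the shift limits.
An optimal schedule: Jul 8→Mendoza, Jul 9→Delgado, Jul 10→Beaumont, Jul 11→Marcus, Jul 12→Beaumont+Delgado, Jul 13→Ueda, Jul 14→Fong, Jul 15→Marcus, Jul 16→Ueda.
Total: 108 + 102 + 112 + 104 + 112 + 102 + 100 + 122 + 104 + 100 = £1066.

£1066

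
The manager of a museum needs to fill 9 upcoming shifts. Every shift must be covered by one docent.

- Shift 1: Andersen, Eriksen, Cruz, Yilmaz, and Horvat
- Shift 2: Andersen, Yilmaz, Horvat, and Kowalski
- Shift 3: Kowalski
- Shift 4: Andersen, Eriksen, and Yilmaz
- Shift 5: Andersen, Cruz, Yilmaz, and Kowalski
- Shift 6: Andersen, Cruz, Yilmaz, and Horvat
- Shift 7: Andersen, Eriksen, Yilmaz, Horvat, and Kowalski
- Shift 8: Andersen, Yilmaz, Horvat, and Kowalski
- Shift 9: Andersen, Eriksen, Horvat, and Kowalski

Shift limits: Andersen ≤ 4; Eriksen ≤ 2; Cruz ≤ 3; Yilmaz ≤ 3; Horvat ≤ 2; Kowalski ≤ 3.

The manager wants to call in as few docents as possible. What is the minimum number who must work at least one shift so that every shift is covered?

3

9 slots to fill and no one can take more than 4, so at least ⌈9/4⌉ = 3 docents are needed.
Andersen, Eriksen, and Kowalski alone can cover everything: Shift 1→Andersen, Shift 2→Andersen, Shift 3→Kowalski, Shift 4→Andersen, Shift 5→Kowalski, Shift 6→Andersen, Shift 7→Eriksen, Shift 8→Kowalski, Shift 9→Eriksen.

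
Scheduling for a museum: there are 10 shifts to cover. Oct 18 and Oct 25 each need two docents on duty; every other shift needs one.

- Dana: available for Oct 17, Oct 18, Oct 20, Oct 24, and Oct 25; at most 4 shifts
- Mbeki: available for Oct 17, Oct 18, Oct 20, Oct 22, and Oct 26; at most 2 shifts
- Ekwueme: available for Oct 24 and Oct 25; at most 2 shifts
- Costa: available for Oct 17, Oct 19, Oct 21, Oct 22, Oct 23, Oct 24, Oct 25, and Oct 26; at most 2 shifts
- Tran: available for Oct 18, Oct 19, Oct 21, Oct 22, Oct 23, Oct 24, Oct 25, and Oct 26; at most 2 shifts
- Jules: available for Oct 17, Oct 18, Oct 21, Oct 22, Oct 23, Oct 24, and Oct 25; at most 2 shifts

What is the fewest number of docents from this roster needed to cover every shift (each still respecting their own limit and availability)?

12 slots to fill and no one can take more than 4, so at least ⌈12/4⌉ = 3 docents are needed.
Any 4 docents together have capacity at most 4+2+2+2 = 10 < 12 slots, so 4 can never suffice.
Dana, Mbeki, Ekwueme, Costa, and Tran alone can cover everything: Oct 17→Dana, Oct 18→Dana+Mbeki, Oct 19→Costa, Oct 20→Dana, Oct 21→Costa, Oct 22→Mbeki, Oct 23→Tran, Oct 24→Ekwueme, Oct 25→Dana+Ekwueme, Oct 26→Tran.

5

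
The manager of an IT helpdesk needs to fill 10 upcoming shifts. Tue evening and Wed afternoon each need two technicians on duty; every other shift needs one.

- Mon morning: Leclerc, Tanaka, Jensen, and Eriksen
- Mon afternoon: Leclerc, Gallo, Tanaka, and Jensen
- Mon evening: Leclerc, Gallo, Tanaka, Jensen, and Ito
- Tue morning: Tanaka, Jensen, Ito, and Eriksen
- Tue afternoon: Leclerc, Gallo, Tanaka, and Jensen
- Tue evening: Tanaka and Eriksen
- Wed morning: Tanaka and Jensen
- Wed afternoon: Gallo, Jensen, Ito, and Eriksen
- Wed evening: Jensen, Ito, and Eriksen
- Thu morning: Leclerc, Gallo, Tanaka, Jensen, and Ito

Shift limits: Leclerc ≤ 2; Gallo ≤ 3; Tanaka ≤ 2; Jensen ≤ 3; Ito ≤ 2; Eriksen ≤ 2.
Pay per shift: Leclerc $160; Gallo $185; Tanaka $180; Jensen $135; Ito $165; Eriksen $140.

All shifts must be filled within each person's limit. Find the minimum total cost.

$1880

Tue evening can only be covered by Tanaka and Eriksen, so that assignment is forced.
Picking the cheapest available technician for each shift independently would cost $1675, but that ignores the shift limits.
An optimal schedule: Mon morning→Jensen, Mon afternoon→Leclerc, Mon evening→Ito, Tue morning→Eriksen, Tue afternoon→Leclerc, Tue evening→Eriksen+Tanaka, Wed morning→Jensen, Wed afternoon→Ito+Gallo, Wed evening→Jensen, Thu morning→Tanaka.
Total: 135 + 160 + 165 + 140 + 160 + 140 + 180 + 135 + 165 + 185 + 135 + 180 = $1880.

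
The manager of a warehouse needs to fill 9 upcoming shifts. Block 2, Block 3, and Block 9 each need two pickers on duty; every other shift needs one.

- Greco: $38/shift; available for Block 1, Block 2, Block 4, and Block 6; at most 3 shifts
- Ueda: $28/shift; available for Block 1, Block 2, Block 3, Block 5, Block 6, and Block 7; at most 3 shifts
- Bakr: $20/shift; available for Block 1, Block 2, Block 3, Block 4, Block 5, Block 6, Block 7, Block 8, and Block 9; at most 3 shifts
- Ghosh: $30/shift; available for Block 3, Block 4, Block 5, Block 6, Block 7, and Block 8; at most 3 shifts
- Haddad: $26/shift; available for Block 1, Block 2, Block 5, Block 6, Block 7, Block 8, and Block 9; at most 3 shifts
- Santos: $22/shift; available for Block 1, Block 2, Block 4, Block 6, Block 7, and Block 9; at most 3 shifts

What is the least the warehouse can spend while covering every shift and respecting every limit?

Picking the cheapest available picker for each shift independently would cost $252, but that ignores the shift limits.
An optimal schedule: Block 1→Santos, Block 2→Haddad+Ueda, Block 3→Bakr+Ueda, Block 4→Santos, Block 5→Haddad, Block 6→Ueda, Block 7→Haddad, Block 8→Bakr, Block 9→Bakr+Santos.
Total: 22 + 26 + 28 + 20 + 28 + 22 + 26 + 28 + 26 + 20 + 20 + 22 = $288.

$288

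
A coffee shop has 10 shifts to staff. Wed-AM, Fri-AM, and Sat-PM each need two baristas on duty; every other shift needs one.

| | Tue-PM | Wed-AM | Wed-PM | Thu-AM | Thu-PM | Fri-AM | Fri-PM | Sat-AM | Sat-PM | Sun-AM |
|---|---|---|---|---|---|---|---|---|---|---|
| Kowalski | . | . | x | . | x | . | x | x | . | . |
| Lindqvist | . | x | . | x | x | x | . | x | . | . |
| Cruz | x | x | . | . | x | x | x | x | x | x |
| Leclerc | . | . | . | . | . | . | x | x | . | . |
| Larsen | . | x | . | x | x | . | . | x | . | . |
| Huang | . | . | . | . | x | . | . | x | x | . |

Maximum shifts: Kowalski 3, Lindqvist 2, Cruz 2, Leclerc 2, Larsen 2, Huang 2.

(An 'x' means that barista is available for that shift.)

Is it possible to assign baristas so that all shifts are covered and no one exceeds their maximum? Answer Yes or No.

No

Total capacity is 13 and 13 slots are needed, so capacity alone doesn't rule it out.
Shifts {Tue-PM, Fri-AM, Sat-PM} need 5 worker-slots in total, but the baristas available for any of those shifts (Lindqvist, Cruz, and Huang) can supply at most 4 among them. So no valid schedule exists.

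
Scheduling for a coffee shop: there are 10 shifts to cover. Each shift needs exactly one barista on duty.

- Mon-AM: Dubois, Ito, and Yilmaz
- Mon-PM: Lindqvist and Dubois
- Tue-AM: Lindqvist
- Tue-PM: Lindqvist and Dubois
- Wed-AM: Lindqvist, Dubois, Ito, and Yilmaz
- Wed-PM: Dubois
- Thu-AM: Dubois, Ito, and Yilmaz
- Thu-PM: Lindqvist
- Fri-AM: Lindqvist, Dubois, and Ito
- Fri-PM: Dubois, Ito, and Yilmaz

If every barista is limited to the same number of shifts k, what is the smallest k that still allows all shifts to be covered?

With 4 baristas and 10 worker-slots to fill, someone must work at least ⌈10/4⌉ = 3 shifts, so k ≥ 3.
k = 3 works: Mon-AM→Dubois, Mon-PM→Lindqvist, Tue-AM→Lindqvist, Tue-PM→Dubois, Wed-AM→Yilmaz, Wed-PM→Dubois, Thu-AM→Ito, Thu-PM→Lindqvist, Fri-AM→Ito, Fri-PM→Ito.
Loads: Lindqvist 3, Dubois 3, Ito 3, Yilmaz 1 — all ≤ 3.

3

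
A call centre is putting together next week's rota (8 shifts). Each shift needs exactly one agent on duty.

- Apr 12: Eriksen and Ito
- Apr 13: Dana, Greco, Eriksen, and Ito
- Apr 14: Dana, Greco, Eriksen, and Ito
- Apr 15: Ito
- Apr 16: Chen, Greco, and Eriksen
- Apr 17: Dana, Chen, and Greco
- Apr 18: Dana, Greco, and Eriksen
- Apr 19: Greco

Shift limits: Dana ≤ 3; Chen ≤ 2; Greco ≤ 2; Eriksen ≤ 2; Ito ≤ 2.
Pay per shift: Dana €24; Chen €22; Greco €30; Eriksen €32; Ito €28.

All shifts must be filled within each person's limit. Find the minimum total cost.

€202

Apr 15 can only be covered by Ito, so that assignment is forced.
Apr 19 can only be covered by Greco, so that assignment is forced.
Picking the cheapest available agent for each shift independently would cost €202, and that bound is achievable.
An optimal schedule: Apr 12→Ito, Apr 13→Dana, Apr 14→Dana, Apr 15→Ito, Apr 16→Chen, Apr 17→Chen, Apr 18→Dana, Apr 19→Greco.
Total: 28 + 24 + 24 + 28 + 22 + 22 + 24 + 30 = €202.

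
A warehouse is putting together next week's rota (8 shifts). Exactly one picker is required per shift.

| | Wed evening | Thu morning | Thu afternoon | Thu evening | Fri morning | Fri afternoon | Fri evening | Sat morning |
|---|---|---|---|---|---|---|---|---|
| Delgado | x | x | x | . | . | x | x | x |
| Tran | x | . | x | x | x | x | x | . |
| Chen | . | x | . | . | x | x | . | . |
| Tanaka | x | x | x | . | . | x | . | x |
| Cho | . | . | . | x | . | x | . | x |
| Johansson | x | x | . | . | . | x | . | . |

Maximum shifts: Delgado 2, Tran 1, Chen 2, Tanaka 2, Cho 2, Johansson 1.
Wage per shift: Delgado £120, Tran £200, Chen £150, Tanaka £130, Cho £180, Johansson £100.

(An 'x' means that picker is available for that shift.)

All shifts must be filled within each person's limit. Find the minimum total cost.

Picking the cheapest available picker for each shift independently would cost £990, but that ignores the shift limits.
An optimal schedule: Wed evening→Johansson, Thu morning→Tanaka, Thu afternoon→Delgado, Thu evening→Cho, Fri morning→Chen, Fri afternoon→Chen, Fri evening→Delgado, Sat morning→Tanaka.
Total: 100 + 130 + 120 + 180 + 150 + 150 + 120 + 130 = £1080.

£1080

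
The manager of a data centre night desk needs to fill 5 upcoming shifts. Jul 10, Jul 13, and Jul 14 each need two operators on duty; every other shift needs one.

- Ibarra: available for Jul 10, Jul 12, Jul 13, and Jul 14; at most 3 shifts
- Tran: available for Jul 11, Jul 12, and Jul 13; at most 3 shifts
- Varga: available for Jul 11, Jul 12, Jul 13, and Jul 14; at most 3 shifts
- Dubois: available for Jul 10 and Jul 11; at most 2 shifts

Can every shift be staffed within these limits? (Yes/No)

Yes

Jul 10 can only be covered by Ibarra and Dubois, so that assignment is forced.
Jul 14 can only be covered by Ibarra and Varga, so that assignment is forced.
One valid schedule: Jul 10→Ibarra+Dubois, Jul 11→Tran, Jul 12→Ibarra, Jul 13→Tran+Varga, Jul 14→Ibarra+Varga.
Loads: Ibarra 3/3, Tran 2/3, Varga 2/3, Dubois 1/2 — all within limits.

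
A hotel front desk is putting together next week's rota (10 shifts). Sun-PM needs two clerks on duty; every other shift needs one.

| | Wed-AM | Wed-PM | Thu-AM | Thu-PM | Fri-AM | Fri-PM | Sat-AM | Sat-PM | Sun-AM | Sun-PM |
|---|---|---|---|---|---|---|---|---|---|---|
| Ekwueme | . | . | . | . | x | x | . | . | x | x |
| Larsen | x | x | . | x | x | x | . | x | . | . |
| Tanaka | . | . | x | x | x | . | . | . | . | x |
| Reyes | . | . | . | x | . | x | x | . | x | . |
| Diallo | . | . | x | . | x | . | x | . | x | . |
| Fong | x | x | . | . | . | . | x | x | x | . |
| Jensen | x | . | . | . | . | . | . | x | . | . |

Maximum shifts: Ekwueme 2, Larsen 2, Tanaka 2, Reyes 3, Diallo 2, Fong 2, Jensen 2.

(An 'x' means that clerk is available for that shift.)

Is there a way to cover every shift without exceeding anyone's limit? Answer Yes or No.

Yes

Sun-PM can only be covered by Ekwueme and Tanaka, so that assignment is forced.
One valid schedule: Wed-AM→Larsen, Wed-PM→Larsen, Thu-AM→Tanaka, Thu-PM→Reyes, Fri-AM→Diallo, Fri-PM→Ekwueme, Sat-AM→Reyes, Sat-PM→Fong, Sun-AM→Reyes, Sun-PM→Ekwueme+Tanaka.
Loads: Ekwueme 2/2, Larsen 2/2, Tanaka 2/2, Reyes 3/3, Diallo 1/2, Fong 1/2, Jensen 0/2 — all within limits.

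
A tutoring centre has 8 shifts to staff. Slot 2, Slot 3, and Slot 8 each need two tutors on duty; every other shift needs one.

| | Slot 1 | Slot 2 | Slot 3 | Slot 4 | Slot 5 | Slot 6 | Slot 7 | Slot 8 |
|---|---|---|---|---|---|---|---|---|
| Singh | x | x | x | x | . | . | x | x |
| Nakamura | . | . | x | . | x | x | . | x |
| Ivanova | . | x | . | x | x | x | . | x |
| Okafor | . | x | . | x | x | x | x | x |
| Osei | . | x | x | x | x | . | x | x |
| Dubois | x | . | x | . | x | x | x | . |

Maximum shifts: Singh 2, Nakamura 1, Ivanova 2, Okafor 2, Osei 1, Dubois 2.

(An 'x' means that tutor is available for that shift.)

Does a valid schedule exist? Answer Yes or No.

Total capacity is 2+1+2+2+1+2 = 10 but 11 worker-slots are needed — infeasible.

No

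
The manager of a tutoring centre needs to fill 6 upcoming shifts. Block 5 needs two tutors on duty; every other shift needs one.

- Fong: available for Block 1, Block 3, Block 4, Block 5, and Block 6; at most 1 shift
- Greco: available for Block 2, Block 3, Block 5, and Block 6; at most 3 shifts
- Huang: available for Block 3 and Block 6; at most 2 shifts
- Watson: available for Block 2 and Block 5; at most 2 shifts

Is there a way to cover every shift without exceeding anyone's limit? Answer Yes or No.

Total capacity is 8 and 7 slots are needed, so capacity alone doesn't rule it out.
Shifts {Block 1, Block 4} need 2 worker-slots in total, but the tutors available for any of those shifts (Fong) can supply at most 1 among them. So no valid schedule exists.

No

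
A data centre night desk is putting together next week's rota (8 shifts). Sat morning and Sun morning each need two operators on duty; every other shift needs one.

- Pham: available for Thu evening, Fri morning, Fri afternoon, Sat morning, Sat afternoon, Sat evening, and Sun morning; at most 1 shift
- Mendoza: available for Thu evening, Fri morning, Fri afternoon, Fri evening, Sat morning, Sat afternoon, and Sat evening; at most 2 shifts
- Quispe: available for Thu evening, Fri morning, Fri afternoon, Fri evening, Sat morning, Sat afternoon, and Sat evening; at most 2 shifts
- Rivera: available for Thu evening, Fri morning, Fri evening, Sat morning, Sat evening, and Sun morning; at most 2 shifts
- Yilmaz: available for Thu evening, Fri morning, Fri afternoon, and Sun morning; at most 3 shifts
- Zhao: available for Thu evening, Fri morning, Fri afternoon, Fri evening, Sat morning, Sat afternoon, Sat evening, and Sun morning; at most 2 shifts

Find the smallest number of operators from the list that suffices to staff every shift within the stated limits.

5

10 slots to fill and no one can take more than 3, so at least ⌈10/3⌉ = 4 operators are needed.
Any 4 operators together have capacity at most 3+2+2+2 = 9 < 10 slots, so 4 can never suffice.
Pham, Mendoza, Quispe, Rivera, and Yilmaz alone can cover everything: Thu evening→Yilmaz, Fri morning→Yilmaz, Fri afternoon→Mendoza, Fri evening→Mendoza, Sat morning→Quispe+Rivera, Sat afternoon→Pham, Sat evening→Quispe, Sun morning→Rivera+Yilmaz.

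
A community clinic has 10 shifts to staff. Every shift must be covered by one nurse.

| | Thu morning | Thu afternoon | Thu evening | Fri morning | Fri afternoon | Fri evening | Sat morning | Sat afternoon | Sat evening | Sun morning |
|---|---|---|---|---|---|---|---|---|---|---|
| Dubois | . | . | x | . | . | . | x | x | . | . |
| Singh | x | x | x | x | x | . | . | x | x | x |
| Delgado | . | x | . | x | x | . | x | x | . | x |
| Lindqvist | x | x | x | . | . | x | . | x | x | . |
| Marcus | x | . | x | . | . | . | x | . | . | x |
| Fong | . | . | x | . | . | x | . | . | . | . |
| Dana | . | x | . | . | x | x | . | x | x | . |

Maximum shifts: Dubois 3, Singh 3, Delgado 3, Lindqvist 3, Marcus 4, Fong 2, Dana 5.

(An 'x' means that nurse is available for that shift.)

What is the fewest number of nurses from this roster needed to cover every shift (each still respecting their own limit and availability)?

10 slots to fill and no one can take more than 5, so at least ⌈10/5⌉ = 2 nurses are needed.
Any 2 nurses together have capacity at most 5+4 = 9 < 10 slots, so 2 can never suffice.
Dubois, Singh, and Dana alone can cover everything: Thu morning→Singh, Thu afternoon→Dana, Thu evening→Dubois, Fri morning→Singh, Fri afternoon→Dana, Fri evening→Dana, Sat morning→Dubois, Sat afternoon→Dubois, Sat evening→Dana, Sun morning→Singh.

3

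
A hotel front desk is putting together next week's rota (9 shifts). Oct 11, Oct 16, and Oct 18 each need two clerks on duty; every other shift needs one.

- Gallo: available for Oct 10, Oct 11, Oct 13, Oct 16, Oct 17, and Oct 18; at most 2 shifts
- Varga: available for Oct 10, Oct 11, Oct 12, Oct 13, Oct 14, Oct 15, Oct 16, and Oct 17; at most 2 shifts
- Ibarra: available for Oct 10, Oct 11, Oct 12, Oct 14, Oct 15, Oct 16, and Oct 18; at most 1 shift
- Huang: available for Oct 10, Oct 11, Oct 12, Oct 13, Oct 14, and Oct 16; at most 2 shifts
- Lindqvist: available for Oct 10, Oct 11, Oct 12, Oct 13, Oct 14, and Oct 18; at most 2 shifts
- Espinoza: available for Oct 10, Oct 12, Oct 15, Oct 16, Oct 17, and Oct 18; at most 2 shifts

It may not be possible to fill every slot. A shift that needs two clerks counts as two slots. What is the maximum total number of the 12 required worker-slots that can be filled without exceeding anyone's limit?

Total capacity across all clerks is 2+2+1+2+2+2 = 11, and 12 slots are needed, so at most 11 can be filled.
An assignment achieving 11: Oct 10→Espinoza, Oct 11→Huang+Lindqvist, Oct 12→Huang, Oct 13→Gallo, Oct 14→Varga, Oct 15→Varga, Oct 16→Espinoza, Oct 17→Gallo, Oct 18→Ibarra+Lindqvist.
Loads: Gallo 2/2, Varga 2/2, Ibarra 1/1, Huang 2/2, Lindqvist 2/2, Espinoza 2/2.

11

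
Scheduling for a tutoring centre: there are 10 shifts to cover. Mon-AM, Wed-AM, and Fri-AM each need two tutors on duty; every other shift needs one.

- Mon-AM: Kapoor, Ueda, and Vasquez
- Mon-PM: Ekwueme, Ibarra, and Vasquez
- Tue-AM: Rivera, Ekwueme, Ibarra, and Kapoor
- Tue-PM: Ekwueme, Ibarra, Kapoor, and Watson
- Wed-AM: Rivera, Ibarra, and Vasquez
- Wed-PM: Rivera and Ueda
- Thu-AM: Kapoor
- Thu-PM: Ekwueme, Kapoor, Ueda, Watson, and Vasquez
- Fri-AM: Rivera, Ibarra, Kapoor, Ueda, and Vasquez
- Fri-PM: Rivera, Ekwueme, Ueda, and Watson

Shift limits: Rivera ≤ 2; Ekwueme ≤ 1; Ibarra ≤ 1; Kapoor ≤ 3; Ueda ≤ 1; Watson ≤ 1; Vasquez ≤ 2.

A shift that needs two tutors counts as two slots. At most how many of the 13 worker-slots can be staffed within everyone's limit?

11

Total capacity across all tutors is 2+1+1+3+1+1+2 = 11, and 13 slots are needed, so at most 11 can be filled.
An assignment achieving 11: Mon-AM→Kapoor+Ueda, Mon-PM→Ekwueme, Tue-AM→Kapoor, Tue-PM→Watson, Wed-AM→Rivera+Ibarra, Wed-PM→Rivera, Thu-AM→Kapoor, Thu-PM→Vasquez, Fri-AM→Vasquez.
Loads: Rivera 2/2, Ekwueme 1/1, Ibarra 1/1, Kapoor 3/3, Ueda 1/1, Watson 1/1, Vasquez 2/2.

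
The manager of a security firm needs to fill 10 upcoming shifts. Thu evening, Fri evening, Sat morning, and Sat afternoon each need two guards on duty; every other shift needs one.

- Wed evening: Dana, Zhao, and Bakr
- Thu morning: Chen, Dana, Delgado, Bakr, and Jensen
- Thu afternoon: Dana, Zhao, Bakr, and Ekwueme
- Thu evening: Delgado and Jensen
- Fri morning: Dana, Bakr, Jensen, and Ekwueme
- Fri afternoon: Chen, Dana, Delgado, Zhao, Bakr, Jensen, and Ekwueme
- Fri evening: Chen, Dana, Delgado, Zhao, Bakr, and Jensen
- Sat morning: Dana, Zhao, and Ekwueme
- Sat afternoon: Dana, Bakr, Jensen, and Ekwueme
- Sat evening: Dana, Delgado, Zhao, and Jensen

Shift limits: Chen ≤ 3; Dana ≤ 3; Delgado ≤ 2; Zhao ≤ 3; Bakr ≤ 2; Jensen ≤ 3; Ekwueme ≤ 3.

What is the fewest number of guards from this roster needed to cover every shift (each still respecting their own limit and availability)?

5

14 slots to fill and no one can take more than 3, so at least ⌈14/3⌉ = 5 guards are needed.
Chen, Dana, Delgado, Zhao, and Jensen alone can cover everything: Wed evening→Dana, Thu morning→Chen, Thu afternoon→Zhao, Thu evening→Delgado+Jensen, Fri morning→Jensen, Fri afternoon→Chen, Fri evening→Chen+Zhao, Sat morning→Dana+Zhao, Sat afternoon→Dana+Jensen, Sat evening→Delgado.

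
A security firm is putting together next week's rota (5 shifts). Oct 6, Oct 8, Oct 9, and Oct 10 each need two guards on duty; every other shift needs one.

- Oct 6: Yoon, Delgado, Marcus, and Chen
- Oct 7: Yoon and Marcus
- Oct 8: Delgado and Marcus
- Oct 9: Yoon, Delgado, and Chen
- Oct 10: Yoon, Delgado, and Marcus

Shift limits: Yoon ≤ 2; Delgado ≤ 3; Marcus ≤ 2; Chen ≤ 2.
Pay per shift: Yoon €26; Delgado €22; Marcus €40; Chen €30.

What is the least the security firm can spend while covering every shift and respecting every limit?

Oct 8 can only be covered by Delgado and Marcus, so that assignment is forced.
Picking the cheapest available guard for each shift independently would cost €232, but that ignores the shift limits.
An optimal schedule: Oct 6→Delgado+Chen, Oct 7→Yoon, Oct 8→Delgado+Marcus, Oct 9→Yoon+Chen, Oct 10→Delgado+Marcus.
Total: 22 + 30 + 26 + 22 + 40 + 26 + 30 + 22 + 40 = €258.

€258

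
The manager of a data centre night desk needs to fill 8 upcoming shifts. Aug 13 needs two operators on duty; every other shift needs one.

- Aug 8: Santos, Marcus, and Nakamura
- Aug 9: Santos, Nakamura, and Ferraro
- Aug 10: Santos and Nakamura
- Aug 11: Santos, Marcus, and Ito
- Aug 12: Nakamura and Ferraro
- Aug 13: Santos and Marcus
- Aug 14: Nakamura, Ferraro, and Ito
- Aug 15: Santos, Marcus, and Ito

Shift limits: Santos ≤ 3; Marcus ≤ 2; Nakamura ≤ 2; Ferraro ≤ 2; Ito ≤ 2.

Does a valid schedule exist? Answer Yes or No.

Yes

Aug 13 can only be covered by Santos and Marcus, so that assignment is forced.
One valid schedule: Aug 8→Santos, Aug 9→Nakamura, Aug 10→Santos, Aug 11→Marcus, Aug 12→Nakamura, Aug 13→Santos+Marcus, Aug 14→Ferraro, Aug 15→Ito.
Loads: Santos 3/3, Marcus 2/2, Nakamura 2/2, Ferraro 1/2, Ito 1/2 — all within limits.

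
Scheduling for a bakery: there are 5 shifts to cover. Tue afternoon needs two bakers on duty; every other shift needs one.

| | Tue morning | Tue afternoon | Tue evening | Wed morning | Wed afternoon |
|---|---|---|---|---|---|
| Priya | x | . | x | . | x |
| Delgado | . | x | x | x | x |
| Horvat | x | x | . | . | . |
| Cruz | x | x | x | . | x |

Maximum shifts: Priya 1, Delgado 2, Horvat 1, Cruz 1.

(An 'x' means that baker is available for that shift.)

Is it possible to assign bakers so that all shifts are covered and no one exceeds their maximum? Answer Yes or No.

No

Shifts {Tue morning, Tue afternoon, Tue evening, Wed morning, Wed afternoon} need 6 worker-slots in total, but the bakers available for any of those shifts (Priya, Delgado, Horvat, and Cruz) can supply at most 5 among them. So no valid schedule exists.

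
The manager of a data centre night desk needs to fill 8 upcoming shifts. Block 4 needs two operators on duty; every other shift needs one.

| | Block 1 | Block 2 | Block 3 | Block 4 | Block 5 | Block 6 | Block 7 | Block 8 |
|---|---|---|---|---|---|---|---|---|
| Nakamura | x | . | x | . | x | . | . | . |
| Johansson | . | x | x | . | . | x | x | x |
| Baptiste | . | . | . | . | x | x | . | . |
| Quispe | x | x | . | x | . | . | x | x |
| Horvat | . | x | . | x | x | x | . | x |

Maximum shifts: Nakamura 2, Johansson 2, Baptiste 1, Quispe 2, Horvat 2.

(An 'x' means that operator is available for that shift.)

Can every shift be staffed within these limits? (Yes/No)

Block 4 can only be covered by Quispe and Horvat, so that assignment is forced.
One valid schedule: Block 1→Nakamura, Block 2→Johansson, Block 3→Nakamura, Block 4→Quispe+Horvat, Block 5→Baptiste, Block 6→Horvat, Block 7→Johansson, Block 8→Quispe.
Loads: Nakamura 2/2, Johansson 2/2, Baptiste 1/1, Quispe 2/2, Horvat 2/2 — all within limits.

Yes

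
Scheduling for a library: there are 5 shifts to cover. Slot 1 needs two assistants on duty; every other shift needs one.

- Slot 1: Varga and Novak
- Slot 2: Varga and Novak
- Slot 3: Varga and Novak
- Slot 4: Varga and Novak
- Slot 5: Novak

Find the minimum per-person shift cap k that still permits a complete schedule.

With 2 assistants and 6 worker-slots to fill, someone must work at least ⌈6/2⌉ = 3 shifts, so k ≥ 3.
k = 3 works: Slot 1→Varga+Novak, Slot 2→Varga, Slot 3→Varga, Slot 4→Novak, Slot 5→Novak.
Loads: Varga 3, Novak 3 — all ≤ 3.

3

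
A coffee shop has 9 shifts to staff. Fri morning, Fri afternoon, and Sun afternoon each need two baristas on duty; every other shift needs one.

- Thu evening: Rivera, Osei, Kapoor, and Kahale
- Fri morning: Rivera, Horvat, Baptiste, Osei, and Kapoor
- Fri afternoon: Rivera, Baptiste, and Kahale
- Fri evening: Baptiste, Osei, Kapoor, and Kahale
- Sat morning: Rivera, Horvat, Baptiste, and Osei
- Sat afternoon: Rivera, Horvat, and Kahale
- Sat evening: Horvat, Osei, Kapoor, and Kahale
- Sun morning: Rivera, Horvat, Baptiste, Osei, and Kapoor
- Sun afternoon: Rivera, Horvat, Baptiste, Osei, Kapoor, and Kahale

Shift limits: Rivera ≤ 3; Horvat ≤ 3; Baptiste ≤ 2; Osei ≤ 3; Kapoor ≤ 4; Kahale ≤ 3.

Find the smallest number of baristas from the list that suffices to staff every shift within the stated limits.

12 slots to fill and no one can take more than 4, so at least ⌈12/4⌉ = 3 baristas are needed.
Any 3 baristas together have capacity at most 4+3+3 = 10 < 12 slots, so 3 can never suffice.
Rivera, Horvat, Baptiste, and Kapoor alone can cover everything: Thu evening→Rivera, Fri morning→Horvat+Kapoor, Fri afternoon→Rivera+Baptiste, Fri evening→Baptiste, Sat morning→Horvat, Sat afternoon→Rivera, Sat evening→Kapoor, Sun morning→Kapoor, Sun afternoon→Horvat+Kapoor.

4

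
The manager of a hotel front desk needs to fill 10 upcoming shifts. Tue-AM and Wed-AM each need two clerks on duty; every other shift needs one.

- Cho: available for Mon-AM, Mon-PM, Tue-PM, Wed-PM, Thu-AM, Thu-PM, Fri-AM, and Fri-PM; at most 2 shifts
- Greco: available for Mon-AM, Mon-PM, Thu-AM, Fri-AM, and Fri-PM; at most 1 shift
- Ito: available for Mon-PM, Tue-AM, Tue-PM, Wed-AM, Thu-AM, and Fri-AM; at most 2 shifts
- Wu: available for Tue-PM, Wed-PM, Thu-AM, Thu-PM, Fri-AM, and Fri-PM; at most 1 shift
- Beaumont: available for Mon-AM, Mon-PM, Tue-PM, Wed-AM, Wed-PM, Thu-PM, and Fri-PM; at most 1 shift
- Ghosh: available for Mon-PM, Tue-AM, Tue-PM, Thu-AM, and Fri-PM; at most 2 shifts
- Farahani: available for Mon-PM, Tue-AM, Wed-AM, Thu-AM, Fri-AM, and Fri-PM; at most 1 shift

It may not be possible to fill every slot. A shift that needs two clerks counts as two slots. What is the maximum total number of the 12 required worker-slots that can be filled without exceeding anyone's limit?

Total capacity across all clerks is 2+1+2+1+1+2+1 = 10, and 12 slots are needed, so at most 10 can be filled.
An assignment achieving 10: Mon-AM→Cho, Mon-PM→Farahani, Tue-AM→Ito+Ghosh, Tue-PM→Ghosh, Wed-AM→Ito+Beaumont, Wed-PM→Cho, Thu-PM→Wu, Fri-AM→Greco.
Loads: Cho 2/2, Greco 1/1, Ito 2/2, Wu 1/1, Beaumont 1/1, Ghosh 2/2, Farahani 1/1.

10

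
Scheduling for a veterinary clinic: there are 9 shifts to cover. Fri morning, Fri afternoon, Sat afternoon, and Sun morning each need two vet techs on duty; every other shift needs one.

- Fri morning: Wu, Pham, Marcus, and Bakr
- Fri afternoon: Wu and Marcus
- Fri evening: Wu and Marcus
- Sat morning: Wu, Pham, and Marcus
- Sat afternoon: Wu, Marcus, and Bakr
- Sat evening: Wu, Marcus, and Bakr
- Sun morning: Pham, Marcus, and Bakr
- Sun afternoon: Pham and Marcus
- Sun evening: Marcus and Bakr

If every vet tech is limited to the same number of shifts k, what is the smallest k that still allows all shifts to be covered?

4

With 4 vet techs and 13 worker-slots to fill, someone must work at least ⌈13/4⌉ = 4 shifts, so k ≥ 4.
k = 4 works: Fri morning→Pham+Bakr, Fri afternoon→Wu+Marcus, Fri evening→Wu, Sat morning→Wu, Sat afternoon→Wu+Marcus, Sat evening→Marcus, Sun morning→Pham+Bakr, Sun afternoon→Pham, Sun evening→Marcus.
Loads: Wu 4, Pham 3, Marcus 4, Bakr 2 — all ≤ 4.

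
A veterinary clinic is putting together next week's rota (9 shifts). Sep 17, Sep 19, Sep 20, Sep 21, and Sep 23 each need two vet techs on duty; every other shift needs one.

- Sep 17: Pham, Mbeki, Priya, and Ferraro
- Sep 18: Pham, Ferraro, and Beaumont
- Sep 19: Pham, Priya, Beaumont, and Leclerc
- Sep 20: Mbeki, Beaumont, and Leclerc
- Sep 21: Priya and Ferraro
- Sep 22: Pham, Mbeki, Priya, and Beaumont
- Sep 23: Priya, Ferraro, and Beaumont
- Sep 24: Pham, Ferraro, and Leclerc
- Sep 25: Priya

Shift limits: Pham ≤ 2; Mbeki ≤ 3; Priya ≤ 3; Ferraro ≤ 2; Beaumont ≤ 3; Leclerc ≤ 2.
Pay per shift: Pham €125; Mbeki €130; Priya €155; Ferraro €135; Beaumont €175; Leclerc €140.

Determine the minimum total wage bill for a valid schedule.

Sep 21 can only be covered by Priya and Ferraro, so that assignment is forced.
Sep 25 can only be covered by Priya, so that assignment is forced.
Picking the cheapest available vet tech for each shift independently would cost €1900, but that ignores the shift limits.
An optimal schedule: Sep 17→Pham+Mbeki, Sep 18→Pham, Sep 19→Beaumont+Leclerc, Sep 20→Mbeki+Beaumont, Sep 21→Priya+Ferraro, Sep 22→Mbeki, Sep 23→Priya+Ferraro, Sep 24→Leclerc, Sep 25→Priya.
Total: 125 + 130 + 125 + 175 + 140 + 130 + 175 + 155 + 135 + 130 + 155 + 135 + 140 + 155 = €2005.

€2005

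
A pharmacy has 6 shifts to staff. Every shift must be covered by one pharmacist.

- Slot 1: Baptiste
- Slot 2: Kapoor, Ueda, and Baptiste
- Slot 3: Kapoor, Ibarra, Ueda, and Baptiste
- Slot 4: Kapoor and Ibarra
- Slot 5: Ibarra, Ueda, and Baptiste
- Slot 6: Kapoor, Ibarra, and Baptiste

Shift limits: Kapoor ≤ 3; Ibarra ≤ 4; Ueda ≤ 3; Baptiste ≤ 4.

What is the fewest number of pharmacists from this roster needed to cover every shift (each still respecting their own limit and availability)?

6 slots to fill and no one can take more than 4, so at least ⌈6/4⌉ = 2 pharmacists are needed.
Kapoor and Baptiste alone can cover everything: Slot 1→Baptiste, Slot 2→Kapoor, Slot 3→Kapoor, Slot 4→Kapoor, Slot 5→Baptiste, Slot 6→Baptiste.

2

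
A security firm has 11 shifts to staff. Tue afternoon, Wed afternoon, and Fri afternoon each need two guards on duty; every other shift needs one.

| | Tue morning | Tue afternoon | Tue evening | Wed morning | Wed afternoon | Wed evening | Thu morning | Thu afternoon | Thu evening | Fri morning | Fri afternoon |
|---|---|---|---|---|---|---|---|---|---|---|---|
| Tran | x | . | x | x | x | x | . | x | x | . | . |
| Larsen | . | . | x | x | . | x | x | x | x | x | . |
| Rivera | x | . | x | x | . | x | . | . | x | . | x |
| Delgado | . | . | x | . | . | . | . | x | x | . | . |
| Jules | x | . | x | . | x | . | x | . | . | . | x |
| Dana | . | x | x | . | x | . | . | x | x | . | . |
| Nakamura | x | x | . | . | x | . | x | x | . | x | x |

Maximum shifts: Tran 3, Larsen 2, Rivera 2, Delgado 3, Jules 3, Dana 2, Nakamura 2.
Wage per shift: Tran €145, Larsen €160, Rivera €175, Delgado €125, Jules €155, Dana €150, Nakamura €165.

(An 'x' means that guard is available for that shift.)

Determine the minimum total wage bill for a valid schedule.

€2065

Tue afternoon can only be covered by Dana and Nakamura, so that assignment is forced.
Picking the cheapest available guard for each shift independently would cost €2055, but that ignores the shift limits.
An optimal schedule: Tue morning→Tran, Tue afternoon→Dana+Nakamura, Tue evening→Delgado, Wed morning→Tran, Wed afternoon→Dana+Jules, Wed evening→Tran, Thu morning→Jules, Thu afternoon→Delgado, Thu evening→Delgado, Fri morning→Larsen, Fri afternoon→Jules+Nakamura.
Total: 145 + 150 + 165 + 125 + 145 + 150 + 155 + 145 + 155 + 125 + 125 + 160 + 155 + 165 = €2065.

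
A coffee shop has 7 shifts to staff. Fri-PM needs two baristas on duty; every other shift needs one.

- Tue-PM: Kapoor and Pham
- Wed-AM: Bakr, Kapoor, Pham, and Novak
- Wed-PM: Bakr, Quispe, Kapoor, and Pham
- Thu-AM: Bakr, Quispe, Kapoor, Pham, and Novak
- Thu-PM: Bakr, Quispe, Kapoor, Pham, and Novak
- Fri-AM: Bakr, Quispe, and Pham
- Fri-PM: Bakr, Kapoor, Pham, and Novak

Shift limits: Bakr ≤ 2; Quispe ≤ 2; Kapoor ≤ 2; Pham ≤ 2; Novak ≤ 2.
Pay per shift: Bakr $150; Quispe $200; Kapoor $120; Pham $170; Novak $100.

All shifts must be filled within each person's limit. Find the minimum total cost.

$1080

Picking the cheapest available barista for each shift independently would cost $910, but that ignores the shift limits.
An optimal schedule: Tue-PM→Kapoor, Wed-AM→Novak, Wed-PM→Kapoor, Thu-AM→Novak, Thu-PM→Pham, Fri-AM→Bakr, Fri-PM→Bakr+Pham.
Total: 120 + 100 + 120 + 100 + 170 + 150 + 150 + 170 = $1080.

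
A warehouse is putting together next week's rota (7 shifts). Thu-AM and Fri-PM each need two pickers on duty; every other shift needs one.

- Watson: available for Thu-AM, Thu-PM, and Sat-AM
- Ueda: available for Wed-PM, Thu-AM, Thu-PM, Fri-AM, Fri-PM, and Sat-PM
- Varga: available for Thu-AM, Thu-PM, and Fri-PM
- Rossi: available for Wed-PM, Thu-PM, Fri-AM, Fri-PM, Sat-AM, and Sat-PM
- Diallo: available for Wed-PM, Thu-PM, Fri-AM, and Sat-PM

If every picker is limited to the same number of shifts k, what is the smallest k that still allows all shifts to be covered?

With 5 pickers and 9 worker-slots to fill, someone must work at least ⌈9/5⌉ = 2 shifts, so k ≥ 2.
k = 2 works: Wed-PM→Ueda, Thu-AM→Watson+Ueda, Thu-PM→Varga, Fri-AM→Rossi, Fri-PM→Varga+Rossi, Sat-AM→Watson, Sat-PM→Diallo.
Loads: Watson 2, Ueda 2, Varga 2, Rossi 2, Diallo 1 — all ≤ 2.

2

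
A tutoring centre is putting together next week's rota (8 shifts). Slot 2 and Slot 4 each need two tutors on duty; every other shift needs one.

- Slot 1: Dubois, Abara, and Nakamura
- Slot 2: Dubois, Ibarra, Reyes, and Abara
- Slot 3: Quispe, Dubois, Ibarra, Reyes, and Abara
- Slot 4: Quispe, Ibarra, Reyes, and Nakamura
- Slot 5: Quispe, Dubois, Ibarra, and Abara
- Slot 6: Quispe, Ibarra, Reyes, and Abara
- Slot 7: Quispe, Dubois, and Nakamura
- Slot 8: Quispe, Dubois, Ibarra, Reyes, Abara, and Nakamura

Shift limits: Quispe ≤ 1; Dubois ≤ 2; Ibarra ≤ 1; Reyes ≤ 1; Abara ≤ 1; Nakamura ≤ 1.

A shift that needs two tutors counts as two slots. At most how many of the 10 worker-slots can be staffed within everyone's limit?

7

Total capacity across all tutors is 1+2+1+1+1+1 = 7, and 10 slots are needed, so at most 7 can be filled.
An assignment achieving 7: Slot 1→Dubois, Slot 2→Dubois+Ibarra, Slot 4→Reyes+Nakamura, Slot 5→Abara, Slot 7→Quispe.
Loads: Quispe 1/1, Dubois 2/2, Ibarra 1/1, Reyes 1/1, Abara 1/1, Nakamura 1/1.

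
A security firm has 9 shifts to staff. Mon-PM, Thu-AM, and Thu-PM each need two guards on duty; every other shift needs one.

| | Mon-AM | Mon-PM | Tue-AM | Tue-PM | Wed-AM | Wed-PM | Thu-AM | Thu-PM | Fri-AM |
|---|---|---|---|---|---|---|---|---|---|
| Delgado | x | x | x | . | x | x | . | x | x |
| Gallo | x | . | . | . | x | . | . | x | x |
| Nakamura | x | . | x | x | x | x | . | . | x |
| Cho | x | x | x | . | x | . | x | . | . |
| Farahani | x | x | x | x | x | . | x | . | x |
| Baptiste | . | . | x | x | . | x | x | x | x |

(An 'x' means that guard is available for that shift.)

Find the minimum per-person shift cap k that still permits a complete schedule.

2

With 6 guards and 12 worker-slots to fill, someone must work at least ⌈12/6⌉ = 2 shifts, so k ≥ 2.
k = 2 works: Mon-AM→Gallo, Mon-PM→Delgado+Cho, Tue-AM→Nakamura, Tue-PM→Nakamura, Wed-AM→Farahani, Wed-PM→Delgado, Thu-AM→Cho+Farahani, Thu-PM→Gallo+Baptiste, Fri-AM→Baptiste.
Loads: Delgado 2, Gallo 2, Nakamura 2, Cho 2, Farahani 2, Baptiste 2 — all ≤ 2.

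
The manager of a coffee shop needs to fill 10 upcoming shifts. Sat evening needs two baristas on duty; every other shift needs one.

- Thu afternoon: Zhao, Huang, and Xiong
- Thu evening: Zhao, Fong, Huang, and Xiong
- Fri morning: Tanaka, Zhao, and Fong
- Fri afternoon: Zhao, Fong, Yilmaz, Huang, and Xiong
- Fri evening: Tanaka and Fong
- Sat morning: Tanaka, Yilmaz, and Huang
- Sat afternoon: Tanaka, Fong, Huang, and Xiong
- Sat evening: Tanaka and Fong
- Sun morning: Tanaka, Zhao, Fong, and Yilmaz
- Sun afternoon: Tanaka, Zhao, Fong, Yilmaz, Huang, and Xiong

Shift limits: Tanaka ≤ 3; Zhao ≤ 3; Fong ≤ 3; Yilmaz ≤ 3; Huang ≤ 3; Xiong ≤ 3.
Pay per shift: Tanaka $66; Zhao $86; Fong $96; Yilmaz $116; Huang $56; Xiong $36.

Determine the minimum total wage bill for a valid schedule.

$656

Sat evening can only be covered by Tanaka and Fong, so that assignment is forced.
Picking the cheapest available barista for each shift independently would cost $596, but that ignores the shift limits.
An optimal schedule: Thu afternoon→Xiong, Thu evening→Xiong, Fri morning→Tanaka, Fri afternoon→Huang, Fri evening→Tanaka, Sat morning→Huang, Sat afternoon→Xiong, Sat evening→Tanaka+Fong, Sun morning→Zhao, Sun afternoon→Huang.
Total: 36 + 36 + 66 + 56 + 66 + 56 + 36 + 66 + 96 + 86 + 56 = $656.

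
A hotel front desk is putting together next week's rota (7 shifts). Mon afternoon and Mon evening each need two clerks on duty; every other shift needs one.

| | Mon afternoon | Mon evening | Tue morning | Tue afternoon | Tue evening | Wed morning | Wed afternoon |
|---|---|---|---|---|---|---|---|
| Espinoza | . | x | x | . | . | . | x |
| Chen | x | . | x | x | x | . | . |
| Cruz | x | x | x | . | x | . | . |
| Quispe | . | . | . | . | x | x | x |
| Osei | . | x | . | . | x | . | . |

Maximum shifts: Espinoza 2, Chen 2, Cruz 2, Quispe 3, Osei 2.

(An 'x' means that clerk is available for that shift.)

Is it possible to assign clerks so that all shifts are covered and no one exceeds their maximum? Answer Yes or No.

Mon afternoon can only be covered by Chen and Cruz, so that assignment is forced.
Tue afternoon can only be covered by Chen, so that assignment is forced.
Wed morning can only be covered by Quispe, so that assignment is forced.
One valid schedule: Mon afternoon→Chen+Cruz, Mon evening→Espinoza+Osei, Tue morning→Cruz, Tue afternoon→Chen, Tue evening→Quispe, Wed morning→Quispe, Wed afternoon→Espinoza.
Loads: Espinoza 2/2, Chen 2/2, Cruz 2/2, Quispe 2/3, Osei 1/2 — all within limits.

Yes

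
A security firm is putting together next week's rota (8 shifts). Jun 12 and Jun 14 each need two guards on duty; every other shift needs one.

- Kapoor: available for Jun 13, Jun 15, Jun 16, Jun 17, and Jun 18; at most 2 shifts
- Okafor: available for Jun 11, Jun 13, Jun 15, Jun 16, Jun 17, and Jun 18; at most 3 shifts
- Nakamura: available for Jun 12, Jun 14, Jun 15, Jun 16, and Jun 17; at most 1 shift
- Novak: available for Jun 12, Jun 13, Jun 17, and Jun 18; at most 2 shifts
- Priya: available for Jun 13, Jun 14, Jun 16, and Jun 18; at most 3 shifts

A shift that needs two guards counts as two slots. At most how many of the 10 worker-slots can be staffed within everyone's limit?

9

Total capacity across all guards is 2+3+1+2+3 = 11, and 10 slots are needed, so at most 10 can be filled.
Shifts {Jun 12, Jun 14} need 4 slots but only Nakamura, Novak, and Priya are available for them, supplying at most 3 — so at least 1 slot must go unfilled.
An assignment achieving 9: Jun 11→Okafor, Jun 12→Nakamura+Novak, Jun 13→Kapoor, Jun 14→Priya, Jun 15→Kapoor, Jun 16→Okafor, Jun 17→Okafor, Jun 18→Novak.
Loads: Kapoor 2/2, Okafor 3/3, Nakamura 1/1, Novak 2/2, Priya 1/3.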